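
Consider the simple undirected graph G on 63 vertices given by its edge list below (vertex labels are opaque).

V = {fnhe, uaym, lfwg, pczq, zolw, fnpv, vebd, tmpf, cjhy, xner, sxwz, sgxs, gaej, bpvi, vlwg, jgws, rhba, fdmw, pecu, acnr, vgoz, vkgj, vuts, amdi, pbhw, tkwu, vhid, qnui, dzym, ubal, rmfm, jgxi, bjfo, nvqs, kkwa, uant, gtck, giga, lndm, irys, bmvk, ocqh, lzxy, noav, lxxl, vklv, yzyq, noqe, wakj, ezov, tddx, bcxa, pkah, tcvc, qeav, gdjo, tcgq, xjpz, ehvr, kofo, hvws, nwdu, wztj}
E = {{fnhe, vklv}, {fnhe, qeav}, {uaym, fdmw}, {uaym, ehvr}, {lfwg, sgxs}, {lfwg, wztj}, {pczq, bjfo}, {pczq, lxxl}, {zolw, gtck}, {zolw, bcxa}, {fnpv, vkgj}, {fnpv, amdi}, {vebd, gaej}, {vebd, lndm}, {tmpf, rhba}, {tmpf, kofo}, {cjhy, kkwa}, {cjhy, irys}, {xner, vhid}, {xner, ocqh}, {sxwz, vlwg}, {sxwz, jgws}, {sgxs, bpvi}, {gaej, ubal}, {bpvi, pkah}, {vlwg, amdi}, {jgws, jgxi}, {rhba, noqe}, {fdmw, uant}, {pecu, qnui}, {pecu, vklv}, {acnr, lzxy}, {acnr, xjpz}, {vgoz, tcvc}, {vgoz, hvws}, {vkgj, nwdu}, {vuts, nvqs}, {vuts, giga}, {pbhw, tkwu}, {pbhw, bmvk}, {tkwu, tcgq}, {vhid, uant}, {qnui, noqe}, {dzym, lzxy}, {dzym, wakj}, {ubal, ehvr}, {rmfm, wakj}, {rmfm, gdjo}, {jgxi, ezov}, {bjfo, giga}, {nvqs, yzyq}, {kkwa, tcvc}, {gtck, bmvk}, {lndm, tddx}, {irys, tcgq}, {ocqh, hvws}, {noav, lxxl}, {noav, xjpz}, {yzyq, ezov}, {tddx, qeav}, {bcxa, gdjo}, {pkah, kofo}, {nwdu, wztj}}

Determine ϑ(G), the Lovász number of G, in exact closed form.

63*cos(pi/63)/(cos(pi/63) + 1)

deg(kkwa) = 2; N(kkwa) = {cjhy, tcvc}.
deg(fnhe) = 2; N(fnhe) = {vklv, qeav}.
deg(fnpv) = 2; N(fnpv) = {vkgj, amdi}.
N(irys) = {cjhy, tcgq}, |N(irys)| = 2.
G on 63 vertices is 2-regular; this is C_{63}, the 63-cycle.
Distinct eigenvalues (to 6 d.p.): [2.0, 1.990062, 1.960345, 1.911146, 1.842952, 1.756443, 1.652478, 1.532089, 1.396474, 1.24698, 1.085093, 0.912421, 0.730682, 0.541681, 0.347296, 0.14946, -0.049861, -0.248687, -0.445042, -0.636973, -0.822574, -1.0, -1.167487, -1.323372, -1.466104, -1.594265, -1.706582, -1.801938, -1.879385, -1.938155, -1.977662, -1.997514].
ϑ = −N·λ_min/(λ_max−λ_min) = −63·(-2*cos(pi/63))/(2−(-2*cos(pi/63))) = 63*cos(pi/63)/(cos(pi/63) + 1).
Numerically 31.4804093.
Check 31 ≤ 63*cos(pi/63)/(cos(pi/63) + 1) ≤ 32: both strict.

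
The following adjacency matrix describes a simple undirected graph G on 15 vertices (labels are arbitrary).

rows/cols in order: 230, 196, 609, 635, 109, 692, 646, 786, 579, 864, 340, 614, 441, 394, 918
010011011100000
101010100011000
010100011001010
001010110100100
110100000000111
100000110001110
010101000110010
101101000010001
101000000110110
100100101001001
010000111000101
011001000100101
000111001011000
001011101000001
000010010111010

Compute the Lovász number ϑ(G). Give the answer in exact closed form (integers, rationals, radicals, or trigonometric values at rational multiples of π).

5

deg(394) = 6; N(394) = {609, 109, 692, 646, 579, 918}.
N(692) = {230, 646, 786, 614, 441, 394}, |N(692)| = 6.
N(646) = {196, 635, 692, 864, 340, 394}, |N(646)| = 6.
deg(196) = 6; N(196) = {230, 609, 109, 646, 340, 614}.
Every vertex has degree 6 (N=15); Kneser-type, 2-subsets of [6].
spec(A) ≈ [6.0, 1.0, -3.0] (distinct, 3 d.p.).
With N=15: ϑ(G) = 15·(-1*(-3))/(6−(-3)) = 5.
ϑ(G) ≈ 5.00000.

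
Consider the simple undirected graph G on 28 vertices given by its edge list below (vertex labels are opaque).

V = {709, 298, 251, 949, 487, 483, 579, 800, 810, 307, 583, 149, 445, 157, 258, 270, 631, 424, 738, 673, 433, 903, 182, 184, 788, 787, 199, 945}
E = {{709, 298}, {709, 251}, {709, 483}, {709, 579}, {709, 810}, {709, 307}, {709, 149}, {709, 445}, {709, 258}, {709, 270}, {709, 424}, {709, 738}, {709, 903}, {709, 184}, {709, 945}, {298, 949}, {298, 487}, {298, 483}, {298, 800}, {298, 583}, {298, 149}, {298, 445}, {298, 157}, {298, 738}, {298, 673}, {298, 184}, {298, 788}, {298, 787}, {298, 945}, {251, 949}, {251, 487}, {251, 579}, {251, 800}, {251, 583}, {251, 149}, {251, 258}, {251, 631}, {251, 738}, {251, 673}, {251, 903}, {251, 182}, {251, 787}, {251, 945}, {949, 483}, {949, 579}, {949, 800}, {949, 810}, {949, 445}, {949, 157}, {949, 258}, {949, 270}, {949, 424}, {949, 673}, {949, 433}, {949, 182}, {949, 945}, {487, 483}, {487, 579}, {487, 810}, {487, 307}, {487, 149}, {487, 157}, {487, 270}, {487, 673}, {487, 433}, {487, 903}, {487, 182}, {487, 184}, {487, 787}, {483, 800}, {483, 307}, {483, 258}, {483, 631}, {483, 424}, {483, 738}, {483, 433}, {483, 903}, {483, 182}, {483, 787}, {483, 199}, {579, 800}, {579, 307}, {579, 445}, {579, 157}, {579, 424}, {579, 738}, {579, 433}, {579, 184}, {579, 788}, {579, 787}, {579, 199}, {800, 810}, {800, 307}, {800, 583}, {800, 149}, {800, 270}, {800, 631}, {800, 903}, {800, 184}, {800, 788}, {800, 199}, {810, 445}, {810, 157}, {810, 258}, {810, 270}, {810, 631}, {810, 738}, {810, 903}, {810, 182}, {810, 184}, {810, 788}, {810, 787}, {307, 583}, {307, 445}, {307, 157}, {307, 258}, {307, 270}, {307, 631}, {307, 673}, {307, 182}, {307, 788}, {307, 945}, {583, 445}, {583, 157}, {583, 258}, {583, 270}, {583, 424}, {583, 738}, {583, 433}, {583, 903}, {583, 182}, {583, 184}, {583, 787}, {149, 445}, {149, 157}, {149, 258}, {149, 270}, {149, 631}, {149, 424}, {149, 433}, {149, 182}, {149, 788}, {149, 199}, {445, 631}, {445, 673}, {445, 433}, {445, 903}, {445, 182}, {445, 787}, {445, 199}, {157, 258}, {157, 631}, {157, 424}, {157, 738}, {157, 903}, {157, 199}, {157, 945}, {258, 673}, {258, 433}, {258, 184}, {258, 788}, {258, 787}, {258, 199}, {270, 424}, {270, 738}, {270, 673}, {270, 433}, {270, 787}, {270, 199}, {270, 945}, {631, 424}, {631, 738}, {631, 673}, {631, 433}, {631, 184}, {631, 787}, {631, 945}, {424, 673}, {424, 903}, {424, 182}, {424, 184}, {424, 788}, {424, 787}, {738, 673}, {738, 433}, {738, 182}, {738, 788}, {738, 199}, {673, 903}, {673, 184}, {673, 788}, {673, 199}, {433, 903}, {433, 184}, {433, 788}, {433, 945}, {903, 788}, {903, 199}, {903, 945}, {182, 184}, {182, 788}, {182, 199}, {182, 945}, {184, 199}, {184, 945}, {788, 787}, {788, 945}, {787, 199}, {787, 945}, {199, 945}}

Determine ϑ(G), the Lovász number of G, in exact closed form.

deg(903) = 15; N(903) = {709, 251, 487, 483, 800, 810, 583, 445, 157, 424, 673, 433, 788, 199, 945}.
deg(738) = 15; N(738) = {709, 298, 251, 483, 579, 810, 583, 157, 270, 631, 673, 433, 182, 788, 199}.
deg(673) = 15; N(673) = {298, 251, 949, 487, 307, 445, 258, 270, 631, 424, 738, 903, 184, 788, 199}.
Vertex 424 has 15 neighbors: 709, 949, 483, 579, 583, 149, 157, 270, 631, 673, 903, 182, 184, 788, 787.
deg(v) = 15 for all v (|V|=28); Kneser K(8,2) on C(8,2)=28 vertices.
Distinct eigenvalues (to 3 d.p.): [15.0, 1.0, -5.0].
λ_max=15, λ_min=-5; ϑ = −28·λ_min/(λ_max−λ_min) = 7.
= 7.0000… (decimal).

7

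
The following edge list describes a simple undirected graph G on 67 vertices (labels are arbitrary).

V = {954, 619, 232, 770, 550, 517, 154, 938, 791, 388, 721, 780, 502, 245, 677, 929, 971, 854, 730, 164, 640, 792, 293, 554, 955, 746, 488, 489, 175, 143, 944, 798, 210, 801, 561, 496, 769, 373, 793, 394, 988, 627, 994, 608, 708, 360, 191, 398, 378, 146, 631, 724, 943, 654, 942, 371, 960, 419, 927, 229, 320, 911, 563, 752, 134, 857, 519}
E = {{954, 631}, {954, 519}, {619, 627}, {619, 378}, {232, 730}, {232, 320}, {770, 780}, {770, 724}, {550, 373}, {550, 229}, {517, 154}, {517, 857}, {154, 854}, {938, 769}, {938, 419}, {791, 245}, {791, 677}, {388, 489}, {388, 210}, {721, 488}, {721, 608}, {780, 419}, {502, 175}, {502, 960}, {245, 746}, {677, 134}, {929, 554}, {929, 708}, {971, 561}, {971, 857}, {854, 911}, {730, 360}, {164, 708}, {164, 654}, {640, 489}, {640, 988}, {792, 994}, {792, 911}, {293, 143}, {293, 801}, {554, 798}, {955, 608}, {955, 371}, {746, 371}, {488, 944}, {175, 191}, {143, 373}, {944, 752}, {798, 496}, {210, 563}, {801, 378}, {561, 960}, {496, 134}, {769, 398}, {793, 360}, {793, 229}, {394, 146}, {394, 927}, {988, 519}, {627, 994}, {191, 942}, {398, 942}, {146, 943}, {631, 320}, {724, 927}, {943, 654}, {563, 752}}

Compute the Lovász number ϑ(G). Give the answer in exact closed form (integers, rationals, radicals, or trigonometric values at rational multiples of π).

67*cos(pi/67)/(cos(pi/67) + 1)

N(229) = {550, 793}, |N(229)| = 2.
N(608) = {721, 955}, |N(608)| = 2.
deg(561) = 2; N(561) = {971, 960}.
N(164) = {708, 654}, |N(164)| = 2.
Regular of degree 2 on 67 vertices: a single 67-cycle (edge-transitive).
spec(A) ≈ [2.0, 1.991212, 1.964925, 1.92137, 1.860931, 1.784137, 1.691664, 1.584325, 1.463063, 1.328943, 1.183144, 1.026948, 0.861727, 0.688934, 0.510086, 0.326755, 0.140552, -0.046885, -0.233911, -0.418881, -0.600169, -0.776184, -0.945377, -1.106262, -1.257426, -1.397539, -1.52537, -1.639797, -1.739813, -1.824539, -1.893231, -1.945286, -1.980245, -1.997802] (distinct, 6 d.p.).
Lovász: ϑ = −67(-2*cos(pi/67))/(2+-(-1)*2*cos(pi/67)) = 67*cos(pi/67)/(cos(pi/67) + 1).
= 33.481579809… (decimal).
Check 33 ≤ 67*cos(pi/67)/(cos(pi/67) + 1) ≤ 34: both strict.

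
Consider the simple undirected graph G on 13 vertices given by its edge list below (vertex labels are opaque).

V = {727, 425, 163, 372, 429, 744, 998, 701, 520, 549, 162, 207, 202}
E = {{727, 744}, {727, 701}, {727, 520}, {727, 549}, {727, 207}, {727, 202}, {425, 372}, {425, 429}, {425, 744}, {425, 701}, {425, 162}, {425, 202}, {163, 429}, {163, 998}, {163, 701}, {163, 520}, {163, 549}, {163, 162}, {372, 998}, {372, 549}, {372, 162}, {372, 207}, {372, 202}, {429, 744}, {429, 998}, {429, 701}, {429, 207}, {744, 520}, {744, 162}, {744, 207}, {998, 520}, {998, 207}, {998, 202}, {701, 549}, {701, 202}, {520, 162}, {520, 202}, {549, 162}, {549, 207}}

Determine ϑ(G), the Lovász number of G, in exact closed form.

Vertex 727 has 6 neighbors: 744, 701, 520, 549, 207, 202.
deg(202) = 6; N(202) = {727, 425, 372, 998, 701, 520}.
Vertex 372 has 6 neighbors: 425, 998, 549, 162, 207, 202.
N(207) = {727, 372, 429, 744, 998, 549}, |N(207)| = 6.
Every vertex has degree 6 (N=13); Paley(13): SR with (k,λ,μ)=(6,2,3).
spec(A) ≈ [6.0, 1.3028, -2.3028] (distinct, 4 d.p.).
Lovász (edge-transitive): ϑ = −13·(-sqrt(13)/2 - 1/2)/((6)−(-sqrt(13)/2 - 1/2)) = sqrt(13).
≈ 3.6056 (to 4 d.p.).

sqrt(13)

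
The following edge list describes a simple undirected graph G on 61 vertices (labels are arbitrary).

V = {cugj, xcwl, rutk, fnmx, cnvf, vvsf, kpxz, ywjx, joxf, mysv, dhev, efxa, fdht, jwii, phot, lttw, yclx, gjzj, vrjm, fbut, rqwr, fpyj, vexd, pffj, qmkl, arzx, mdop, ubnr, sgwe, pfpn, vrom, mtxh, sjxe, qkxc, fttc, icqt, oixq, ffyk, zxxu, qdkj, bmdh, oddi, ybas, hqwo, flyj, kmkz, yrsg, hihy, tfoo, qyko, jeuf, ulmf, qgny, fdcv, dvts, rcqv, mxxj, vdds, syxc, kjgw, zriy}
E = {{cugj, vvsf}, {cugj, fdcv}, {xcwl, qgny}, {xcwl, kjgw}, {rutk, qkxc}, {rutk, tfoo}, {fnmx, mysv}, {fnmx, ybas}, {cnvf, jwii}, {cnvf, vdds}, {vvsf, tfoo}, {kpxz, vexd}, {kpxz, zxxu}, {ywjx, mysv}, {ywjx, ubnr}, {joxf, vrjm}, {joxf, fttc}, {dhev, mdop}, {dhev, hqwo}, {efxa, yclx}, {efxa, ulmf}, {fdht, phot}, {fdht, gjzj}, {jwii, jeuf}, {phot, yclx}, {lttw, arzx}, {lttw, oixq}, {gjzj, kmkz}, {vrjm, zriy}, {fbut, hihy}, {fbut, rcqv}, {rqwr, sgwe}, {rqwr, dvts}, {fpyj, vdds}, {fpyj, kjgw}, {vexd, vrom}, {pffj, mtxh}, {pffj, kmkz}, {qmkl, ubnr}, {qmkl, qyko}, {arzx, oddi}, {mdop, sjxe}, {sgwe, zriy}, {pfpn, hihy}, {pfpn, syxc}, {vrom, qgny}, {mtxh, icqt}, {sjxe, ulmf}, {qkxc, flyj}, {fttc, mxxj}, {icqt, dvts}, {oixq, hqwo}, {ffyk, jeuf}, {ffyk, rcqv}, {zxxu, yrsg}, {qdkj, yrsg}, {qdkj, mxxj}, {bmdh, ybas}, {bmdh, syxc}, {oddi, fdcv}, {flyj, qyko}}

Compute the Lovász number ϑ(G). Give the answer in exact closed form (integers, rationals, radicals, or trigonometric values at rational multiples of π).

Vertex fdcv has 2 neighbors: cugj, oddi.
N(vrom) = {vexd, qgny}, |N(vrom)| = 2.
N(jwii) = {cnvf, jeuf}, |N(jwii)| = 2.
deg(joxf) = 2; N(joxf) = {vrjm, fttc}.
Every vertex has degree 2 (N=61); connected 2-regular on 61 ⇒ C_{61}.
spec(A) ≈ [2.0, 1.9894, 1.9577, 1.9053, 1.8326, 1.7406, 1.6301, 1.5023, 1.3585, 1.2004, 1.0296, 0.8478, 0.6571, 0.4594, 0.2568, 0.0515, -0.1544, -0.3586, -0.559, -0.7535, -0.94, -1.1165, -1.2812, -1.4323, -1.5682, -1.6876, -1.789, -1.8714, -1.9341, -1.9762, -1.9973] (distinct, 4 d.p.).
λ_max=2, λ_min=-2*cos(pi/61); ϑ = −61·λ_min/(λ_max−λ_min) = 61*cos(pi/61)/(cos(pi/61) + 1).
ϑ(G) ≈ 30.4798.
Sandwich: α(G)=30 ≤ ϑ(G)=61*cos(pi/61)/(cos(pi/61) + 1) ≤ χ(Ḡ)=31 (both strict).

61*cos(pi/61)/(cos(pi/61) + 1)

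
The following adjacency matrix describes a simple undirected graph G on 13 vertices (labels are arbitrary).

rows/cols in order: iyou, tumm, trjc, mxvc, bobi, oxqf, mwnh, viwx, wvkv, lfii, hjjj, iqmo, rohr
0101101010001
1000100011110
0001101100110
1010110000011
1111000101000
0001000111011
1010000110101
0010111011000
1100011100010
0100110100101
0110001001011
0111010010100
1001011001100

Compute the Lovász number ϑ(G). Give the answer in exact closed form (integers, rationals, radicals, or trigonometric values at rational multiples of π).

N(rohr) = {iyou, mxvc, oxqf, mwnh, lfii, hjjj}, |N(rohr)| = 6.
Vertex iyou has 6 neighbors: tumm, mxvc, bobi, mwnh, wvkv, rohr.
N(bobi) = {iyou, tumm, trjc, mxvc, viwx, lfii}, |N(bobi)| = 6.
Vertex iqmo has 6 neighbors: tumm, trjc, mxvc, oxqf, wvkv, hjjj.
Every vertex has degree 6 (N=13); SR(13,6,2,3) — a Paley graph.
Distinct eigenvalues (to 6 d.p.): [6.0, 1.302776, -2.302776].
−13·(-sqrt(13)/2 - 1/2) / ((6)−(-sqrt(13)/2 - 1/2)) = sqrt(13) = ϑ(G).
= 3.60555… (decimal).

sqrt(13)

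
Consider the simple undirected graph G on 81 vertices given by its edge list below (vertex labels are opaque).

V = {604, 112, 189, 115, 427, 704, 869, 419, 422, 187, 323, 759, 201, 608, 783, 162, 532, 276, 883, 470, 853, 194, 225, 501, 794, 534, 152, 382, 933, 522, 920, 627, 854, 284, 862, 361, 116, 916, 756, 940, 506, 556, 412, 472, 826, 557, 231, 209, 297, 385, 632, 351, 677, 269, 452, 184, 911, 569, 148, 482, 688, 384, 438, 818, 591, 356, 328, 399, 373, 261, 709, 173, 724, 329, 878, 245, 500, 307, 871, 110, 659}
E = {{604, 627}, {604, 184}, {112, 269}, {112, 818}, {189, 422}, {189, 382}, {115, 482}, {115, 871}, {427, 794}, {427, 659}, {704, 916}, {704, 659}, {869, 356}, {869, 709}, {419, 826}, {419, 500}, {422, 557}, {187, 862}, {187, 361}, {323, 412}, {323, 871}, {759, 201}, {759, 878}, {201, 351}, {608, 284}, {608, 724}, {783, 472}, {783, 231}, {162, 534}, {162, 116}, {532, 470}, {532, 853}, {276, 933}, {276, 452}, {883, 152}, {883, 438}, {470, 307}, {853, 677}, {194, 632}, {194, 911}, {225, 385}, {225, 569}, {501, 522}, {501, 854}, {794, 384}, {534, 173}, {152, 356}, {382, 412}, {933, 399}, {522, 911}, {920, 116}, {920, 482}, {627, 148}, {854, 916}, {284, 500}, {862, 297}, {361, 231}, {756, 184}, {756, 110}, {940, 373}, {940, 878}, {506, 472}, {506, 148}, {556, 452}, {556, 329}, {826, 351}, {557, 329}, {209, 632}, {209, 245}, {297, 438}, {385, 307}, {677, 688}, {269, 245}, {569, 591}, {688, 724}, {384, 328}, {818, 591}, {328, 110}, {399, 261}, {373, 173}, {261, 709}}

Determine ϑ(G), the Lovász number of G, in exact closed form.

81*cos(pi/81)/(cos(pi/81) + 1)

Vertex 452 has 2 neighbors: 276, 556.
deg(284) = 2; N(284) = {608, 500}.
deg(556) = 2; N(556) = {452, 329}.
N(569) = {225, 591}, |N(569)| = 2.
G on 81 vertices is 2-regular; a single 81-cycle (edge-transitive).
Distinct eigenvalues (to 3 d.p.): [2.0, 1.994, 1.976, 1.946, 1.904, 1.851, 1.787, 1.712, 1.627, 1.532, 1.428, 1.315, 1.194, 1.066, 0.932, 0.792, 0.647, 0.499, 0.347, 0.194, 0.039, -0.116, -0.271, -0.423, -0.574, -0.72, -0.863, -1.0, -1.131, -1.256, -1.372, -1.481, -1.581, -1.671, -1.751, -1.821, -1.879, -1.927, -1.963, -1.986, -1.998].
Lovász (edge-transitive): ϑ = −81·(-2*cos(pi/81))/((2)−(-2*cos(pi/81))) = 81*cos(pi/81)/(cos(pi/81) + 1).
= 40.484765… (decimal).
α=40, χ(Ḡ)=41; ϑ=81*cos(pi/81)/(cos(pi/81) + 1) lies between (both strict).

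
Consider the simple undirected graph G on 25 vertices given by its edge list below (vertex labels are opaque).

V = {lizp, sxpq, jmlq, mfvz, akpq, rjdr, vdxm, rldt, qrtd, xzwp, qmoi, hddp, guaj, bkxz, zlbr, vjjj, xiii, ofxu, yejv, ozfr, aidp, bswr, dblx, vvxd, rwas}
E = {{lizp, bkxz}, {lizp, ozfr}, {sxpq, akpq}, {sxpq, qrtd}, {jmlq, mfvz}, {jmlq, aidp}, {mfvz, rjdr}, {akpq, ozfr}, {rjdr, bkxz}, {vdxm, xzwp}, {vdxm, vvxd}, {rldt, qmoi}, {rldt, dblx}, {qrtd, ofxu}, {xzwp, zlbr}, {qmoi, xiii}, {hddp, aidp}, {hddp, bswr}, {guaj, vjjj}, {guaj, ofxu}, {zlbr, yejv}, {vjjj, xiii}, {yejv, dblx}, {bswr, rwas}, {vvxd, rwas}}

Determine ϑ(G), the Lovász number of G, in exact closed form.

25*cos(pi/25)/(cos(pi/25) + 1)

deg(yejv) = 2; N(yejv) = {zlbr, dblx}.
N(akpq) = {sxpq, ozfr}, |N(akpq)| = 2.
N(qrtd) = {sxpq, ofxu}, |N(qrtd)| = 2.
Vertex vjjj has 2 neighbors: guaj, xiii.
Regular of degree 2 on 25 vertices: a single 25-cycle (edge-transitive).
Distinct eigenvalues (to 4 d.p.): [2.0, 1.9372, 1.7526, 1.4579, 1.0717, 0.618, 0.1256, -0.3748, -0.8516, -1.2748, -1.618, -1.8596, -1.9842].
With N=25: ϑ(G) = 25·(-(-1)*2*cos(pi/25))/(2−(-2*cos(pi/25))) = 25*cos(pi/25)/(cos(pi/25) + 1).
= 12.4505218… (decimal).
α=12, χ(Ḡ)=13; ϑ=25*cos(pi/25)/(cos(pi/25) + 1) lies between (both strict).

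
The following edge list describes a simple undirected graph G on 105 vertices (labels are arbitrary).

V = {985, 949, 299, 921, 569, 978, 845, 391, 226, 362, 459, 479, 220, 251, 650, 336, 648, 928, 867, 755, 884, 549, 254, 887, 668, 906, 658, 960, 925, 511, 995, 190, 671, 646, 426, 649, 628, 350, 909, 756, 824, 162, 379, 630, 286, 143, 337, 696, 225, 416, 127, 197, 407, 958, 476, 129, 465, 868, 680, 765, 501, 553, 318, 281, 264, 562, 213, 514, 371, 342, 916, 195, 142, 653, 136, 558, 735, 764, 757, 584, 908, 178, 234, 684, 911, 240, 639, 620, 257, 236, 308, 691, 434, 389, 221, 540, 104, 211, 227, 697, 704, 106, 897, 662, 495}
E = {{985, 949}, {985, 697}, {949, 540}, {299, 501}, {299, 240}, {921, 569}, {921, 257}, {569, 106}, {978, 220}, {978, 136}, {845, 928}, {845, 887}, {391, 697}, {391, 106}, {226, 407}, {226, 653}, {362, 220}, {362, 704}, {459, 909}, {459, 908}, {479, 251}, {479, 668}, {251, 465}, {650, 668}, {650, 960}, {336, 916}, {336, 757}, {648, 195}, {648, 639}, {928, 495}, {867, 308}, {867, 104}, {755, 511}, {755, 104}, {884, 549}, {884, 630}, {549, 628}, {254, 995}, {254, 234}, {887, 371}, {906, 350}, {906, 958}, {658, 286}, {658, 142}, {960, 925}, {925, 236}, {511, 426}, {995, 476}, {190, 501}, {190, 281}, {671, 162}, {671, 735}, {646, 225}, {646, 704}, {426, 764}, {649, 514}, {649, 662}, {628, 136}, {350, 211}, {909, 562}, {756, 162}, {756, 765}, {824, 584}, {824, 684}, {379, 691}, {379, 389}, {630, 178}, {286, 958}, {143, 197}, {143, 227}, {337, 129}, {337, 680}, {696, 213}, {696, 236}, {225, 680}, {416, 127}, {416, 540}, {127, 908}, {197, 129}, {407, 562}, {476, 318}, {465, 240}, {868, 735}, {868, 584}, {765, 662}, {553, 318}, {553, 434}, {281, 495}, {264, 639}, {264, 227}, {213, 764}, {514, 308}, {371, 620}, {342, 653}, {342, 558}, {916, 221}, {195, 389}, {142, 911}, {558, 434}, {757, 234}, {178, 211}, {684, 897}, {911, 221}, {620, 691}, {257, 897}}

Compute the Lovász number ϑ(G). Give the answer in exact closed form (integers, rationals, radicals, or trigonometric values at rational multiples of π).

105*cos(pi/105)/(cos(pi/105) + 1)

N(658) = {286, 142}, |N(658)| = 2.
deg(391) = 2; N(391) = {697, 106}.
N(908) = {459, 127}, |N(908)| = 2.
deg(911) = 2; N(911) = {142, 221}.
2-regular, N=105; a single 105-cycle (edge-transitive).
The 53 distinct eigenvalues: [2.0, 1.99642, 1.985694, 1.967859, 1.94298, 1.911146, 1.87247, 1.827091, 1.775172, 1.716898, 1.652478, 1.582142, 1.506143, 1.424752, 1.338261, 1.24698, 1.151234, 1.051368, 0.947737, 0.840714, 0.730682, 0.618034, 0.503174, 0.386512, 0.268467, 0.14946, 0.029919, -0.08973, -0.209057, -0.327636, -0.445042, -0.560855, -0.67466, -0.78605, -0.894626, -1.0, -1.101794, -1.199644, -1.293199, -1.382125, -1.466104, -1.544834, -1.618034, -1.685442, -1.746816, -1.801938, -1.850609, -1.892655, -1.927926, -1.956295, -1.977662, -1.991949, -1.999105].
Lovász: ϑ = −105(-2*cos(pi/105))/(2+-(-1)*2*cos(pi/105)) = 105*cos(pi/105)/(cos(pi/105) + 1).
= 52.48825… (decimal).
α=52, χ(Ḡ)=53; ϑ=105*cos(pi/105)/(cos(pi/105) + 1) lies between (both strict).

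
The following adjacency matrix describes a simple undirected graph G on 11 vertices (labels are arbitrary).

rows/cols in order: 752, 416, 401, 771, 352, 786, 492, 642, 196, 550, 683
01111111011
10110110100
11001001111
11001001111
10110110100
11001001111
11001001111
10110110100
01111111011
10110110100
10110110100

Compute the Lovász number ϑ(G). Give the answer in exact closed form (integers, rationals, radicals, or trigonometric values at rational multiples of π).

Vertex 416 has 6 neighbors: 752, 401, 771, 786, 492, 196.
N(196) = {416, 401, 771, 352, 786, 492, 642, 550, 683}, |N(196)| = 9.
Vertex 492 has 7 neighbors: 752, 416, 352, 642, 196, 550, 683.
N(771) = {752, 416, 352, 642, 196, 550, 683}, |N(771)| = 7.
K_{5,4,2} (perfect); ϑ(G) = α(G) = max{5,4,2} = 5.
= 5.00000000… (decimal).
5 ≤ 5 ≤ 5: collapsed.

5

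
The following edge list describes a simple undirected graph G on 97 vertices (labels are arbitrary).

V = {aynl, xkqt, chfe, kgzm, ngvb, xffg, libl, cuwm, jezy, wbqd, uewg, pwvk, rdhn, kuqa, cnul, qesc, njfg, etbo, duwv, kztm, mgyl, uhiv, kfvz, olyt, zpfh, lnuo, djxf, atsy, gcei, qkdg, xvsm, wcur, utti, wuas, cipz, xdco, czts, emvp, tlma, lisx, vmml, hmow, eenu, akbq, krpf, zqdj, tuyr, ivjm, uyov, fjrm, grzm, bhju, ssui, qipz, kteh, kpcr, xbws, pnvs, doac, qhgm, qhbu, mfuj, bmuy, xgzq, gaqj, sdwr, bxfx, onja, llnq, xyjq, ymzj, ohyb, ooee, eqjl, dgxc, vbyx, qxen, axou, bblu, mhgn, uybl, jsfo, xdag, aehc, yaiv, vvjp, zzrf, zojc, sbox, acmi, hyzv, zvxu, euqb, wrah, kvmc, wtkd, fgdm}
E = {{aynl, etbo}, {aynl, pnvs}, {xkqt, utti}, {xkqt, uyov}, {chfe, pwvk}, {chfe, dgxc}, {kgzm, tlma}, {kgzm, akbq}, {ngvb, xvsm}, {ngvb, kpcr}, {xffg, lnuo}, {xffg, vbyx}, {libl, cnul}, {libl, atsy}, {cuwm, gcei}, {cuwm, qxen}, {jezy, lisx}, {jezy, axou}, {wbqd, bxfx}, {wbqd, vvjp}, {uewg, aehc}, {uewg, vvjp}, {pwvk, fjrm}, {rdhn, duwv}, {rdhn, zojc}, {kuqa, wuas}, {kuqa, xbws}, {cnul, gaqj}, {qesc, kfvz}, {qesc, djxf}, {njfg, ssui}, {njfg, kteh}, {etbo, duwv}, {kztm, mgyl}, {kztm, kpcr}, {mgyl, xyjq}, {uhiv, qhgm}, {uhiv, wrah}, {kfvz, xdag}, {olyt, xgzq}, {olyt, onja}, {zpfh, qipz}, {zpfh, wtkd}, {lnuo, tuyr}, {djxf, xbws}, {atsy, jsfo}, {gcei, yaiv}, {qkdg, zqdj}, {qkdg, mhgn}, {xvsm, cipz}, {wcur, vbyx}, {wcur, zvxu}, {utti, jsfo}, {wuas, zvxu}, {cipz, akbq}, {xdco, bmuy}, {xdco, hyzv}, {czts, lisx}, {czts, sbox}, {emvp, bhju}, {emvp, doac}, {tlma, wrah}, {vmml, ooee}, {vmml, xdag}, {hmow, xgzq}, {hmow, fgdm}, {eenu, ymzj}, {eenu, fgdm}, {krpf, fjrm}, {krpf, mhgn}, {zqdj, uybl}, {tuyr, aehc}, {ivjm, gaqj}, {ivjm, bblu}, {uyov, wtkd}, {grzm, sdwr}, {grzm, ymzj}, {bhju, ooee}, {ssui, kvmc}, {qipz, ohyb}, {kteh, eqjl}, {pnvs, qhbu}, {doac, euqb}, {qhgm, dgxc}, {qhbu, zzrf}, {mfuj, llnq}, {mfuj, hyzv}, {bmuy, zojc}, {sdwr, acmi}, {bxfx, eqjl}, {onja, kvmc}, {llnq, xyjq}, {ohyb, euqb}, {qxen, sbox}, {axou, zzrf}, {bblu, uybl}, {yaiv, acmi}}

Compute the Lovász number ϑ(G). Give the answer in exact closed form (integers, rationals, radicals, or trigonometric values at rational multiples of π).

N(aehc) = {uewg, tuyr}, |N(aehc)| = 2.
Vertex onja has 2 neighbors: olyt, kvmc.
N(mfuj) = {llnq, hyzv}, |N(mfuj)| = 2.
deg(mgyl) = 2; N(mgyl) = {kztm, xyjq}.
Every vertex has degree 2 (N=97); this is C_{97}, the 97-cycle.
A has 49 distinct eigenvalues ≈ [2.0, 1.9958, 1.9832, 1.9624, 1.9332, 1.896, 1.8508, 1.7979, 1.7374, 1.6697, 1.5949, 1.5134, 1.4256, 1.3318, 1.2325, 1.1279, 1.0186, 0.9051, 0.7878, 0.6671, 0.5437, 0.4179, 0.2905, 0.1618, 0.0324, -0.0971, -0.2262, -0.3544, -0.481, -0.6057, -0.7278, -0.8469, -0.9624, -1.0738, -1.1808, -1.2828, -1.3794, -1.4703, -1.555, -1.6331, -1.7044, -1.7686, -1.8253, -1.8744, -1.9156, -1.9488, -1.9738, -1.9906, -1.999].
Lovász: ϑ = −97(-2*cos(pi/97))/(2+-(-1)*2*cos(pi/97)) = 97*cos(pi/97)/(cos(pi/97) + 1).
= 48.4873… (decimal).
48 ≤ 97*cos(pi/97)/(cos(pi/97) + 1) ≤ 49: both strict.

97*cos(pi/97)/(cos(pi/97) + 1)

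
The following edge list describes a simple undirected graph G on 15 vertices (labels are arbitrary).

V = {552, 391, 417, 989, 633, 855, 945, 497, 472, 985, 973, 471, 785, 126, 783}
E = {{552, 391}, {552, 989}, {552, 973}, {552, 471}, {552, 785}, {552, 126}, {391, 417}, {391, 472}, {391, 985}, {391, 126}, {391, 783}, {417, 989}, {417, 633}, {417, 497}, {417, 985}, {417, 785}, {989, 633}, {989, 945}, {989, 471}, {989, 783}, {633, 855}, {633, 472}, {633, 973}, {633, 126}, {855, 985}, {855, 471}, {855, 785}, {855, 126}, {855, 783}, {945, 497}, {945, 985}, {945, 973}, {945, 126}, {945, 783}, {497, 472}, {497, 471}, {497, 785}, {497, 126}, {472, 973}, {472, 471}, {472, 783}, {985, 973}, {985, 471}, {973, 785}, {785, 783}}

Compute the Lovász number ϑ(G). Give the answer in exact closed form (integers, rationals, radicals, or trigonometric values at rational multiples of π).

deg(989) = 6; N(989) = {552, 417, 633, 945, 471, 783}.
Vertex 552 has 6 neighbors: 391, 989, 973, 471, 785, 126.
Vertex 391 has 6 neighbors: 552, 417, 472, 985, 126, 783.
Vertex 417 has 6 neighbors: 391, 989, 633, 497, 985, 785.
deg(v) = 6 for all v (|V|=15); Kneser-type, 2-subsets of [6].
A has 3 distinct eigenvalues ≈ [6.0, 1.0, -3.0].
−15·(-3) / ((6)−(-3)) = 5 = ϑ(G).
ϑ(G) ≈ 5.000000.

5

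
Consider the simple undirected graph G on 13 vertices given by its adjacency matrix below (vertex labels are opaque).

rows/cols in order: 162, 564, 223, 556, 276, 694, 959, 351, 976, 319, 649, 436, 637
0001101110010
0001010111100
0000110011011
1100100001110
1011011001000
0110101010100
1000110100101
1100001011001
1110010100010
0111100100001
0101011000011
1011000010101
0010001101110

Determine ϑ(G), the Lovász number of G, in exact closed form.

sqrt(13)

N(564) = {556, 694, 351, 976, 319, 649}, |N(564)| = 6.
deg(162) = 6; N(162) = {556, 276, 959, 351, 976, 436}.
deg(637) = 6; N(637) = {223, 959, 351, 319, 649, 436}.
N(351) = {162, 564, 959, 976, 319, 637}, |N(351)| = 6.
deg(v) = 6 for all v (|V|=13); strongly regular (13,6,2,3).
A has 3 distinct eigenvalues ≈ [6.0, 1.3028, -2.3028].
λ_max=6, λ_min=-sqrt(13)/2 - 1/2; ϑ = −13·λ_min/(λ_max−λ_min) = sqrt(13).
= 3.60555128… (decimal).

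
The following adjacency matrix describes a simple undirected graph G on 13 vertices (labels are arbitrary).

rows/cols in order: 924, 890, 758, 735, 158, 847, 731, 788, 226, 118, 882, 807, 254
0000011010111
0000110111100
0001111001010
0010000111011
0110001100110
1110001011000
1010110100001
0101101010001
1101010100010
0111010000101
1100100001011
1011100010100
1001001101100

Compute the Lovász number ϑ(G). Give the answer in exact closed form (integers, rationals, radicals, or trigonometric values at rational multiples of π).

sqrt(13)

Vertex 847 has 6 neighbors: 924, 890, 758, 731, 226, 118.
deg(735) = 6; N(735) = {758, 788, 226, 118, 807, 254}.
deg(226) = 6; N(226) = {924, 890, 735, 847, 788, 807}.
N(924) = {847, 731, 226, 882, 807, 254}, |N(924)| = 6.
Every vertex has degree 6 (N=13); Paley(13): SR with (k,λ,μ)=(6,2,3).
A has 3 distinct eigenvalues ≈ [6.0, 1.30278, -2.30278].
λ_max=6, λ_min=-sqrt(13)/2 - 1/2; ϑ = −13·λ_min/(λ_max−λ_min) = sqrt(13).
= 3.6056… (decimal).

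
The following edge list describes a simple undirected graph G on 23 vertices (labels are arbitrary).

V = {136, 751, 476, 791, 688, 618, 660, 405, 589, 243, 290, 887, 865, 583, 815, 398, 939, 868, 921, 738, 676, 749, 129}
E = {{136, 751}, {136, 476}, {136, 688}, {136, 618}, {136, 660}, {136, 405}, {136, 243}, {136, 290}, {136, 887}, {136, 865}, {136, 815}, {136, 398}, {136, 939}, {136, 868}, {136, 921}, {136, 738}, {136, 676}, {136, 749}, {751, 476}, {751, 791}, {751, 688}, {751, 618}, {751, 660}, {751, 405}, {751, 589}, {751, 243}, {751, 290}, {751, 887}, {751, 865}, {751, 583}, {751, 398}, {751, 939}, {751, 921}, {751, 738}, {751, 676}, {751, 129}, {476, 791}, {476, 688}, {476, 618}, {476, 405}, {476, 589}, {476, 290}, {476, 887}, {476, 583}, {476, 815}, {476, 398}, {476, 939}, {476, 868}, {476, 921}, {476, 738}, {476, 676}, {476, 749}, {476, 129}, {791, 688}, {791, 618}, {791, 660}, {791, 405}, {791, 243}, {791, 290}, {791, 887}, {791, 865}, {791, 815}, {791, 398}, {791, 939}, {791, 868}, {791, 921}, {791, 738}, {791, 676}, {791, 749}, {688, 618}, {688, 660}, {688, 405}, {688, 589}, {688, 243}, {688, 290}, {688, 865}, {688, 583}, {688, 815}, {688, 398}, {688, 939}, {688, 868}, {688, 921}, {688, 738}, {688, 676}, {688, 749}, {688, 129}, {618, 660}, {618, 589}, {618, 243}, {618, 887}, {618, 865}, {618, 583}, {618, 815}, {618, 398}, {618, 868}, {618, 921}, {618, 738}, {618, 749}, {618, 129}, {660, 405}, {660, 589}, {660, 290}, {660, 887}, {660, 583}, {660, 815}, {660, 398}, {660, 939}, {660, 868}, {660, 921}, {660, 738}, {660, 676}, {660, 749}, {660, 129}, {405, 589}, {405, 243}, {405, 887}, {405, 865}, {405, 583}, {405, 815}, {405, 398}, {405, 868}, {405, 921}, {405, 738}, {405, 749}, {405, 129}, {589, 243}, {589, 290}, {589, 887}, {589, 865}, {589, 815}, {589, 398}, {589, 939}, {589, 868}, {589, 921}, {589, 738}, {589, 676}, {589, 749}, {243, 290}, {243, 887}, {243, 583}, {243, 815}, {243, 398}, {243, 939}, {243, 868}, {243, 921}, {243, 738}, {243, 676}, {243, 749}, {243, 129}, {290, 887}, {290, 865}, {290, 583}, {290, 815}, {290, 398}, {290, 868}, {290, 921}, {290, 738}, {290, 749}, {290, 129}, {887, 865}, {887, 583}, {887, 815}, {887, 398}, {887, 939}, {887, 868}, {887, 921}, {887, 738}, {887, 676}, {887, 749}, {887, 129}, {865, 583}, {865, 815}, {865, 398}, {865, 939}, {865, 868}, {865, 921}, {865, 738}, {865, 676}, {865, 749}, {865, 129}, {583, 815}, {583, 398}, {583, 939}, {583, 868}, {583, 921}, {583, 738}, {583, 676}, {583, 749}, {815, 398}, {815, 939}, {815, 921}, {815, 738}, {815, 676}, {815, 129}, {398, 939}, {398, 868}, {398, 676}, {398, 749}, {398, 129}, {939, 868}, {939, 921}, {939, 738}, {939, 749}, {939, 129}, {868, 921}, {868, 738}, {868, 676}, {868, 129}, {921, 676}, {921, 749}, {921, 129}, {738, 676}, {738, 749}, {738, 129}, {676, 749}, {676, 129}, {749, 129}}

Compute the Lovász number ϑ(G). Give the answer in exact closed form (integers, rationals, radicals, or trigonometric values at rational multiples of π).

deg(921) = 20; N(921) = {136, 751, 476, 791, 688, 618, 660, 405, 589, 243, 290, 887, 865, 583, 815, 939, 868, 676, 749, 129}.
N(243) = {136, 751, 791, 688, 618, 405, 589, 290, 887, 583, 815, 398, 939, 868, 921, 738, 676, 749, 129}, |N(243)| = 19.
N(868) = {136, 476, 791, 688, 618, 660, 405, 589, 243, 290, 887, 865, 583, 398, 939, 921, 738, 676, 129}, |N(868)| = 19.
deg(815) = 19; N(815) = {136, 476, 791, 688, 618, 660, 405, 589, 243, 290, 887, 865, 583, 398, 939, 921, 738, 676, 129}.
K_{5,5,4,4,3,2} (perfect); ϑ(G) = α(G) = max{5,5,4,4,3,2} = 5.
≈ 5.0000000 (to 7 d.p.).
Check 5 ≤ 5 ≤ 5: collapsed.

5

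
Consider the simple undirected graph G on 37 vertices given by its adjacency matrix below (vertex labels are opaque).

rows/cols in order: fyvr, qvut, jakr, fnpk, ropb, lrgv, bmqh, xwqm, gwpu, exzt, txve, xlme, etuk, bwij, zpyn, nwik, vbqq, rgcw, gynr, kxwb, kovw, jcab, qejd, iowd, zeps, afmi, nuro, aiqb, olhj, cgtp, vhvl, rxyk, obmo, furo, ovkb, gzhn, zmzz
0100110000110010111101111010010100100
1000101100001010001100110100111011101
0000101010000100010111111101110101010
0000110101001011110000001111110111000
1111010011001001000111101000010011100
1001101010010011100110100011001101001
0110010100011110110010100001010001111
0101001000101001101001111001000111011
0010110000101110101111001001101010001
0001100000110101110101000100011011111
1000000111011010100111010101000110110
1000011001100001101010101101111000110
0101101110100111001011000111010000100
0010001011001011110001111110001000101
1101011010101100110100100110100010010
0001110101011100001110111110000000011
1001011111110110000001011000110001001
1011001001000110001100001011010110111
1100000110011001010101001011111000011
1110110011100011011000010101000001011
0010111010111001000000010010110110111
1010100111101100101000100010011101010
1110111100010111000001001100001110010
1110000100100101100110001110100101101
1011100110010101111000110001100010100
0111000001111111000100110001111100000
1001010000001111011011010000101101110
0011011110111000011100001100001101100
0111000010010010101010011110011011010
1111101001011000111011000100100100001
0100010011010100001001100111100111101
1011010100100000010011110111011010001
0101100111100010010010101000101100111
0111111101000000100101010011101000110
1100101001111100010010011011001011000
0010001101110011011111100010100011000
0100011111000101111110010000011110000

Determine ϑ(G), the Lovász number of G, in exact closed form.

sqrt(37)

N(zpyn) = {fyvr, qvut, fnpk, lrgv, bmqh, gwpu, txve, etuk, bwij, vbqq, rgcw, kxwb, qejd, afmi, nuro, olhj, obmo, gzhn}, |N(zpyn)| = 18.
deg(jcab) = 18; N(jcab) = {fyvr, jakr, ropb, xwqm, gwpu, exzt, txve, etuk, bwij, vbqq, gynr, qejd, nuro, cgtp, vhvl, rxyk, furo, gzhn}.
Vertex olhj has 18 neighbors: qvut, jakr, fnpk, gwpu, xlme, zpyn, vbqq, gynr, kovw, iowd, zeps, afmi, nuro, cgtp, vhvl, obmo, furo, gzhn.
N(ropb) = {fyvr, qvut, jakr, fnpk, lrgv, gwpu, exzt, etuk, nwik, kxwb, kovw, jcab, qejd, zeps, cgtp, obmo, furo, ovkb}, |N(ropb)| = 18.
18-regular, N=37; SR(37,18,8,9) — a Paley graph.
spec(A) ≈ [18.0, 2.541, -3.541] (distinct, 3 d.p.).
With N=37: ϑ(G) = 37·(-(-sqrt(37)/2 - 1/2))/(18−(-sqrt(37)/2 - 1/2)) = sqrt(37).
≈ 6.0827625 (to 7 d.p.).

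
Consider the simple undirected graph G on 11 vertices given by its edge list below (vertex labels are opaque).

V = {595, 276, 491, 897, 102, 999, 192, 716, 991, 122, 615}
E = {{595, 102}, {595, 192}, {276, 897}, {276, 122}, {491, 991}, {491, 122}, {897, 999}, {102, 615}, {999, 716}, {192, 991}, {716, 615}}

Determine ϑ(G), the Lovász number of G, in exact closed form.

N(999) = {897, 716}, |N(999)| = 2.
deg(595) = 2; N(595) = {102, 192}.
N(276) = {897, 122}, |N(276)| = 2.
deg(615) = 2; N(615) = {102, 716}.
Regular of degree 2 on 11 vertices: connected 2-regular on 11 ⇒ C_{11}.
Distinct eigenvalues (to 6 d.p.): [2.0, 1.682507, 0.83083, -0.28463, -1.309721, -1.918986].
−11·(-2*cos(pi/11)) / ((2)−(-2*cos(pi/11))) = 11*cos(pi/11)/(cos(pi/11) + 1) = ϑ(G).
ϑ(G) ≈ 5.386302912.
Sandwich: α(G)=5 ≤ ϑ(G)=11*cos(pi/11)/(cos(pi/11) + 1) ≤ χ(Ḡ)=6 (both strict).

11*cos(pi/11)/(cos(pi/11) + 1)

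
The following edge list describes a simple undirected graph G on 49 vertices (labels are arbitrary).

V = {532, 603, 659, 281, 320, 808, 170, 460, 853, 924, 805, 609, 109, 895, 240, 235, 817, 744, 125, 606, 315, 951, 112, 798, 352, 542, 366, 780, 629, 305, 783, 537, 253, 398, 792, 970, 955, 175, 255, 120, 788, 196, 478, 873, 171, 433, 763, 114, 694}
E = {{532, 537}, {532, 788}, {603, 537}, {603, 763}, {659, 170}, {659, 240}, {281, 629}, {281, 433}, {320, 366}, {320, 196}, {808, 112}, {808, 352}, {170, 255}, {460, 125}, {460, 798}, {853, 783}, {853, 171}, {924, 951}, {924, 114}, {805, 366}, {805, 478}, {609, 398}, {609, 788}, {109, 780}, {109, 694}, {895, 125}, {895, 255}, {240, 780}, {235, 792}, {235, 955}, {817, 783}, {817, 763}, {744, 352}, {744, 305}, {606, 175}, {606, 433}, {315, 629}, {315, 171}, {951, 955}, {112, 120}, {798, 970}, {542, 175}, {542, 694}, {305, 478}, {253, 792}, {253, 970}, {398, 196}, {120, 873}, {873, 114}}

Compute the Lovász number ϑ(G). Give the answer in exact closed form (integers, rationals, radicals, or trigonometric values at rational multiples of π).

deg(609) = 2; N(609) = {398, 788}.
Vertex 783 has 2 neighbors: 853, 817.
deg(951) = 2; N(951) = {924, 955}.
Vertex 398 has 2 neighbors: 609, 196.
deg(v) = 2 for all v (|V|=49); a single 49-cycle (edge-transitive).
spec(A) ≈ [2.0, 1.9836, 1.9346, 1.8538, 1.7426, 1.6028, 1.4367, 1.247, 1.0368, 0.8096, 0.5691, 0.3192, 0.0641, -0.192, -0.445, -0.6907, -0.9251, -1.1442, -1.3446, -1.5229, -1.6762, -1.8019, -1.8981, -1.9631, -1.9959] (distinct, 4 d.p.).
Lovász (edge-transitive): ϑ = −49·(-2*cos(pi/49))/((2)−(-2*cos(pi/49))) = 49*cos(pi/49)/(cos(pi/49) + 1).
Numerically 24.47481.
Lovász sandwich 24 ≤ 49*cos(pi/49)/(cos(pi/49) + 1) ≤ 25: both strict.

49*cos(pi/49)/(cos(pi/49) + 1)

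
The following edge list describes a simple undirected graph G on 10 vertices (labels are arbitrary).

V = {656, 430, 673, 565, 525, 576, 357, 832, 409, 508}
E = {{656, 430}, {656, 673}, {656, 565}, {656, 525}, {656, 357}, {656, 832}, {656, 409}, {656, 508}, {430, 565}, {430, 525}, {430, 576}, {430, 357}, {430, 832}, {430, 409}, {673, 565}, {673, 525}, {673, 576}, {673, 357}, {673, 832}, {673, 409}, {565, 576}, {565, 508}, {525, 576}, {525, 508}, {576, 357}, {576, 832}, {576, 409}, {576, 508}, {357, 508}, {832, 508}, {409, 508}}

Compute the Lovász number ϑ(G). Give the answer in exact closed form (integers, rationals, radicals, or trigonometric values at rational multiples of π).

5

N(656) = {430, 673, 565, 525, 357, 832, 409, 508}, |N(656)| = 8.
deg(832) = 5; N(832) = {656, 430, 673, 576, 508}.
N(357) = {656, 430, 673, 576, 508}, |N(357)| = 5.
deg(673) = 7; N(673) = {656, 565, 525, 576, 357, 832, 409}.
G = K_{5,3,2}: α = 5 = χ(Ḡ), so ϑ = 5.
Numerically 5.0000.
Check 5 ≤ 5 ≤ 5: collapsed.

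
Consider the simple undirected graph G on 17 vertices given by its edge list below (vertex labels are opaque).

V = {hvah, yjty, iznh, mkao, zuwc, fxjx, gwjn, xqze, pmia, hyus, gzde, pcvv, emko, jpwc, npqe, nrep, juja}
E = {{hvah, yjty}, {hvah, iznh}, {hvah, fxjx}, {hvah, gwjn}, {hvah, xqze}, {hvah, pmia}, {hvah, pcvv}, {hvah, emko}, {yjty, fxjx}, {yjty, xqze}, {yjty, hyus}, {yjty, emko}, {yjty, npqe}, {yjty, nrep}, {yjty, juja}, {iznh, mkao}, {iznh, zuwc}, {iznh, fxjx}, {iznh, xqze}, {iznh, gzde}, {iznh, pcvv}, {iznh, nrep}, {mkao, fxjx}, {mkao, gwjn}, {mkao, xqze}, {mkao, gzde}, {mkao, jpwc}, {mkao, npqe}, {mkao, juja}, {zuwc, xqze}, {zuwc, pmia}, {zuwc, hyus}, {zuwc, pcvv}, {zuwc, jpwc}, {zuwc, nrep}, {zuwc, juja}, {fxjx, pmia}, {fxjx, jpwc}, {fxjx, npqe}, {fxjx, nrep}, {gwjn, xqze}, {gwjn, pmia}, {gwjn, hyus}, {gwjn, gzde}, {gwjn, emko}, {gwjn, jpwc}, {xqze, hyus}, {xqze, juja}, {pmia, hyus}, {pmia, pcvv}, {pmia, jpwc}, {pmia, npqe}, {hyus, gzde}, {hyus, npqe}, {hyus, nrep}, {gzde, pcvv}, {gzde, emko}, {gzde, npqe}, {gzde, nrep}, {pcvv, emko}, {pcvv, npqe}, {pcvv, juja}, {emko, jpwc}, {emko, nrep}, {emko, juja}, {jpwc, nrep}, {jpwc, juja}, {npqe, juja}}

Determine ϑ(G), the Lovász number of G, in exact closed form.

sqrt(17)

N(gwjn) = {hvah, mkao, xqze, pmia, hyus, gzde, emko, jpwc}, |N(gwjn)| = 8.
Vertex iznh has 8 neighbors: hvah, mkao, zuwc, fxjx, xqze, gzde, pcvv, nrep.
N(juja) = {yjty, mkao, zuwc, xqze, pcvv, emko, jpwc, npqe}, |N(juja)| = 8.
Vertex gzde has 8 neighbors: iznh, mkao, gwjn, hyus, pcvv, emko, npqe, nrep.
17-vertex 8-regular graph: strongly regular (17,8,3,4).
A has 3 distinct eigenvalues ≈ [8.0, 1.561553, -2.561553].
Lovász (edge-transitive): ϑ = −17·(-sqrt(17)/2 - 1/2)/((8)−(-sqrt(17)/2 - 1/2)) = sqrt(17).
≈ 4.12311 (to 5 d.p.).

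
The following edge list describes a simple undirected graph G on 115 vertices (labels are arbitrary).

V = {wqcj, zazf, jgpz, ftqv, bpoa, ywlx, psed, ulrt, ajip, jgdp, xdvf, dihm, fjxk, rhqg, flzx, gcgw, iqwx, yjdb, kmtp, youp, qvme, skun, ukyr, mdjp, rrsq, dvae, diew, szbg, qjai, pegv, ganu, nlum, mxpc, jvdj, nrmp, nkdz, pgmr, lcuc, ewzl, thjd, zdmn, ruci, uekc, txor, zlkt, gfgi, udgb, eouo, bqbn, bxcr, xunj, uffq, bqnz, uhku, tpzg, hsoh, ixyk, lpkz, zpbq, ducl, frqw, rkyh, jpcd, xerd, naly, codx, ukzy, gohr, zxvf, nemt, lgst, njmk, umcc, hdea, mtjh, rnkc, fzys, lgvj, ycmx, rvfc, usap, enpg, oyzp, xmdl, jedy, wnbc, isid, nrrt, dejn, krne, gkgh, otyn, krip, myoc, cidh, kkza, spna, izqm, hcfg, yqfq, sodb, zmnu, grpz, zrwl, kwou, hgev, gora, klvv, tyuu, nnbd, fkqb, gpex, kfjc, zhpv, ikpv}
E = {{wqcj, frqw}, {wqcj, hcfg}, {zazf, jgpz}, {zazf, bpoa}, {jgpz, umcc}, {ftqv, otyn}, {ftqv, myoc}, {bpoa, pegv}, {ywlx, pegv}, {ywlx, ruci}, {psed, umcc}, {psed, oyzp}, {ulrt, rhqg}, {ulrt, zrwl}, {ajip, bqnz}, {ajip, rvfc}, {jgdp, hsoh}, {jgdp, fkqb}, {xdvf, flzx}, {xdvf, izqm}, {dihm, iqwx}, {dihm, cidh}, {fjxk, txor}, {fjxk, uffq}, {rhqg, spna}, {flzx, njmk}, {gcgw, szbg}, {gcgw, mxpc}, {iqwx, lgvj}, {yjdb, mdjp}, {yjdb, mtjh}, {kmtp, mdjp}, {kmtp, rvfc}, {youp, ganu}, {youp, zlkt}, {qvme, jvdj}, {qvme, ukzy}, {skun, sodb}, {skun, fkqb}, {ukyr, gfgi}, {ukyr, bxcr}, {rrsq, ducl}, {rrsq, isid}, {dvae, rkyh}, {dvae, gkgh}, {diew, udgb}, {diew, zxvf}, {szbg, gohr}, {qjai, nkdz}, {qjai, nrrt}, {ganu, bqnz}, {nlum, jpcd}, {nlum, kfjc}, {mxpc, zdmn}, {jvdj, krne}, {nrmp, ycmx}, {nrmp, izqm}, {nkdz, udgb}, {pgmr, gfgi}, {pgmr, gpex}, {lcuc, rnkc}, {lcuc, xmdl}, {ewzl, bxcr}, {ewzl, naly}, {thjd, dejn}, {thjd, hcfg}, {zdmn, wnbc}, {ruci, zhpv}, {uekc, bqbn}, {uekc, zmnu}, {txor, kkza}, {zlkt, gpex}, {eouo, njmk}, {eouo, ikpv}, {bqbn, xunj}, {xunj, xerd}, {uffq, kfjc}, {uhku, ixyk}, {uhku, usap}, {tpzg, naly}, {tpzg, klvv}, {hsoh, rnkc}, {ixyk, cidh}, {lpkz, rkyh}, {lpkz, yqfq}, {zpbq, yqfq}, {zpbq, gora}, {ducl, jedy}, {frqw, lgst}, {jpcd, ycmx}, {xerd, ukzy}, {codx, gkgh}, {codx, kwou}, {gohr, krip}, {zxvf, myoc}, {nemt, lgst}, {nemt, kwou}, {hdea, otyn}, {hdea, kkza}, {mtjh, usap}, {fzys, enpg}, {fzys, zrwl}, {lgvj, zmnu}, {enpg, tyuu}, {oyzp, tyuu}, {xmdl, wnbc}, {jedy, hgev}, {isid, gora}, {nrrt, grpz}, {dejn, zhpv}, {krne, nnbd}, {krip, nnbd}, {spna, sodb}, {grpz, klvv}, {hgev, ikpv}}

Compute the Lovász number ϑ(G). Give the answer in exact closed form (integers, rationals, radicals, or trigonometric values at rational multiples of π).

115*cos(pi/115)/(cos(pi/115) + 1)

N(oyzp) = {psed, tyuu}, |N(oyzp)| = 2.
deg(frqw) = 2; N(frqw) = {wqcj, lgst}.
deg(ewzl) = 2; N(ewzl) = {bxcr, naly}.
deg(qjai) = 2; N(qjai) = {nkdz, nrrt}.
Every vertex has degree 2 (N=115); connected 2-regular on 115 ⇒ C_{115}.
Distinct eigenvalues (to 5 d.p.): [2.0, 1.99702, 1.98807, 1.97319, 1.95243, 1.92583, 1.89349, 1.8555, 1.81197, 1.76304, 1.70884, 1.64954, 1.58532, 1.51637, 1.44289, 1.36511, 1.28325, 1.19756, 1.1083, 1.01573, 0.92013, 0.82178, 0.72098, 0.61803, 0.51324, 0.40691, 0.29937, 0.19094, 0.08193, -0.02732, -0.13648, -0.24524, -0.35327, -0.46025, -0.56585, -0.66976, -0.77167, -0.87128, -0.96829, -1.06241, -1.15336, -1.24087, -1.32467, -1.40452, -1.48018, -1.55142, -1.61803, -1.67982, -1.73659, -1.78817, -1.83442, -1.8752, -1.91038, -1.93985, -1.96354, -1.98137, -1.99329, -1.99925].
λ_max=2, λ_min=-2*cos(pi/115); ϑ = −115·λ_min/(λ_max−λ_min) = 115*cos(pi/115)/(cos(pi/115) + 1).
= 57.489270835… (decimal).
57 ≤ 115*cos(pi/115)/(cos(pi/115) + 1) ≤ 58: both strict.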